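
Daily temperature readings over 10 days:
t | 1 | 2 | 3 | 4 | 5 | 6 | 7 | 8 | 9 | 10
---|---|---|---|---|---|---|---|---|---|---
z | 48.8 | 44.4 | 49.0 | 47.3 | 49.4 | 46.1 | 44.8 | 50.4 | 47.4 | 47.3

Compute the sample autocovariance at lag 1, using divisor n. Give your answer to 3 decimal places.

-1.635

Mean z̄ = (48.8 + 44.4 + 49.0 + 47.3 + 49.4 + 46.1 + 44.8 + 50.4 + 47.4 + 47.3)/10 = 47.4900
Σ_{t=1}^{9}(z_t−z̄)(z_{t+1}−z̄) = -16.3521
γ_1 = -16.3521 / 10 = -1.635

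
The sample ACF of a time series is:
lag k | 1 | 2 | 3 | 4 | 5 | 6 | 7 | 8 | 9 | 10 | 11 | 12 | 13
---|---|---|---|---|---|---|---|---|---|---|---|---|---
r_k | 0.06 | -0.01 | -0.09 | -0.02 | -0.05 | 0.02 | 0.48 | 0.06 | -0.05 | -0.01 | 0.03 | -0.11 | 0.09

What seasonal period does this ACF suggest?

The largest autocorrelation is r_7 = 0.48; the remaining lags stay at or below 0.09.
The dominant spike at lag 7 indicates a seasonal period of 7.

7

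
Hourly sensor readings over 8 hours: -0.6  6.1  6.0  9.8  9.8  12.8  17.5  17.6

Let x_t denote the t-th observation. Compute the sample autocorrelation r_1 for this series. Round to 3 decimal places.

Mean x̄ = (-0.6 + 6.1 + 6.0 + 9.8 + 9.8 + 12.8 + 17.5 + 17.6)/8 = 9.8750
Deviations from mean: -10.4750, -3.7750, -3.8750, -0.0750, -0.0750, 2.9250, 7.6250, 7.7250
Σ(x_t−x̄)(x_{t+1}−x̄) = (39.5431) + (14.6281) + (0.2906) + (0.0056) + (-0.2194) + (22.3031) + (58.9031) = 135.4544
Denominator Σ(x_t−x̄)² = 265.3750
r_1 = 135.4544 / 265.3750 = 0.510

0.510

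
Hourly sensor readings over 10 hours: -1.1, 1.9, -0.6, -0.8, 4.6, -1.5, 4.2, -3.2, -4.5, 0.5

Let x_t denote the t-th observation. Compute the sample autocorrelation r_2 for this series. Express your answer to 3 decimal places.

0.017

Mean x̄ = (-1.1 + 1.9 − 0.6 − 0.8 + 4.6 − 1.5 + 4.2 − 3.2 − 4.5 + 0.5)/10 = -0.0500
Numerator Σ_{t=1}^{8}(x_t−x̄)(x_{t+2}−x̄) = 1.3300
Denominator Σ(x_t−x̄)² = 77.5850
r_2 = 1.3300 / 77.5850 = 0.017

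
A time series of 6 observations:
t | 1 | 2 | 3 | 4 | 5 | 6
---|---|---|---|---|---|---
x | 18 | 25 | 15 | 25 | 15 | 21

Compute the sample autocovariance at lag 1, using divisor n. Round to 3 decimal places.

Mean x̄ = (18 + 25 + 15 + 25 + 15 + 21)/6 = 19.8333
Σ_{t=1}^{5}(x_t−x̄)(x_{t+1}−x̄) = -90.0278
γ_1 = -90.0278 / 6 = -15.005

-15.005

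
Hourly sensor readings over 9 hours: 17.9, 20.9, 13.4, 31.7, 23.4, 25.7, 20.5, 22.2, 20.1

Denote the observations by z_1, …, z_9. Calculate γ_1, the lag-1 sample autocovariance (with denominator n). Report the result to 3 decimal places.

-6.228

Mean z̄ = (17.9 + 20.9 + 13.4 + 31.7 + 23.4 + 25.7 + 20.5 + 22.2 + 20.1)/9 = 21.7556
Σ_{t=1}^{8}(z_t−z̄)(z_{t+1}−z̄) = -56.0509
γ_1 = -56.0509 / 9 = -6.228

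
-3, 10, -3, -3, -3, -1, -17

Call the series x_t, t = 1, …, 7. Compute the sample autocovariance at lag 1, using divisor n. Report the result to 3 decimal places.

Mean x̄ = (-3 + 10 − 3 − 3 − 3 − 1 − 17)/7 = -2.8571
Deviations: -0.1429, 12.8571, -0.1429, -0.1429, -0.1429, 1.8571, -14.1429
Σ_{t=1}^{6}(x_t−x̄)(x_{t+1}−x̄) = -30.1633
γ_1 = -30.1633 / 7 = -4.309

-4.309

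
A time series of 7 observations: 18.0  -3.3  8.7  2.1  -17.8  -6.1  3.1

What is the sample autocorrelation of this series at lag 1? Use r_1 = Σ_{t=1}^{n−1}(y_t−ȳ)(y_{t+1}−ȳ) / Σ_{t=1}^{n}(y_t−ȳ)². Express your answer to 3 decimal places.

-0.009

Mean ȳ = (18.0 − 3.3 + 8.7 + 2.1 − 17.8 − 6.1 + 3.1)/7 = 0.6714
Deviations from mean: 17.3286, -3.9714, 8.0286, 1.4286, -18.4714, -6.7714, 2.4286
Σ(y_t−ȳ)(y_{t+1}−ȳ) = (-68.8192) + (-31.8849) + (11.4694) + (-26.3878) + (125.0780) + (-16.4449) = -6.9894
Denominator Σ(y_t−ȳ)² = 775.4943
r_1 = -6.9894 / 775.4943 = -0.009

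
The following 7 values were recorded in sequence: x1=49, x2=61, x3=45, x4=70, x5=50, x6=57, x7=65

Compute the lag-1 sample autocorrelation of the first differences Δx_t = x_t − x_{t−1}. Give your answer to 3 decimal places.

-0.784

First differences Δx: 12, -16, 25, -20, 7, 8
Mean of differences = 2.6667
Numerator Σ(Δx_t−Δx̄)(Δx_{t+1}−Δx̄) = -1172.4444
Denominator Σ(Δx_t−Δx̄)² = 1495.3333
r_1(Δx) = -1172.4444 / 1495.3333 = -0.784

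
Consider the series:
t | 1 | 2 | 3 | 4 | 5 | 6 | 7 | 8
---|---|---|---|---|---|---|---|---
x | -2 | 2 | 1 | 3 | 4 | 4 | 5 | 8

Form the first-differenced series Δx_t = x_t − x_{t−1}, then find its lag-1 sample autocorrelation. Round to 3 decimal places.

First differences Δx: 4, -1, 2, 1, 0, 1, 3
Mean of differences = 1.4286
Numerator Σ(Δx_t−Δx̄)(Δx_{t+1}−Δx̄) = -7.3265
Denominator Σ(Δx_t−Δx̄)² = 17.7143
r_1(Δx) = -7.3265 / 17.7143 = -0.414

-0.414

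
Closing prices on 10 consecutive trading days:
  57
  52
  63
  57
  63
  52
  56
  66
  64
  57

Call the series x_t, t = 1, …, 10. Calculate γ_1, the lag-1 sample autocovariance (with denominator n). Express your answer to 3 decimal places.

-3.279

Mean x̄ = (57 + 52 + 63 + 57 + 63 + 52 + 56 + 66 + 64 + 57)/10 = 58.7000
Σ_{t=1}^{9}(x_t−x̄)(x_{t+1}−x̄) = -32.7900
γ_1 = -32.7900 / 10 = -3.279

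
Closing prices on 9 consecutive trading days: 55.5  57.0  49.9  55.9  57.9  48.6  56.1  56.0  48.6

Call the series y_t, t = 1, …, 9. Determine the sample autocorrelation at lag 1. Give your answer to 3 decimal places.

Mean ȳ = (55.5 + 57.0 + 49.9 + 55.9 + 57.9 + 48.6 + 56.1 + 56.0 + 48.6)/9 = 53.9444
Numerator Σ_{t=1}^{8}(y_t−ȳ)(y_{t+1}−ȳ) = -46.9942
Denominator Σ(y_t−ȳ)² = 113.5822
r_1 = -46.9942 / 113.5822 = -0.414

-0.414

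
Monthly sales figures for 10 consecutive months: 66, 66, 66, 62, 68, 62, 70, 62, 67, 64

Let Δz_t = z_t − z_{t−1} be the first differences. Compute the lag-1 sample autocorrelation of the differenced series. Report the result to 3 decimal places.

-0.909

First differences Δz: 0, 0, -4, 6, -6, 8, -8, 5, -3
Mean of differences = -0.2222
Numerator Σ(Δz_t−Δz̄)(Δz_{t+1}−Δz̄) = -226.8272
Denominator Σ(Δz_t−Δz̄)² = 249.5556
r_1(Δz) = -226.8272 / 249.5556 = -0.909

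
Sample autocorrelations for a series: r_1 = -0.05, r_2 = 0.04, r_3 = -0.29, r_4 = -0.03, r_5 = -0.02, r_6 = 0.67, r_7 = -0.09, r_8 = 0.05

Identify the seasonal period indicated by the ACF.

6

The largest autocorrelation is r_6 = 0.67; the remaining lags stay at or below 0.05.
The dominant spike at lag 6 indicates a seasonal period of 6.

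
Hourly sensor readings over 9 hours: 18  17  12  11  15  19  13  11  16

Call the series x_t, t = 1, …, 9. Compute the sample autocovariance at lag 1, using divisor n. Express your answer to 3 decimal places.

0.617

Mean x̄ = (18 + 17 + 12 + 11 + 15 + 19 + 13 + 11 + 16)/9 = 14.6667
Σ_{t=1}^{8}(x_t−x̄)(x_{t+1}−x̄) = 5.5556
γ_1 = 5.5556 / 9 = 0.617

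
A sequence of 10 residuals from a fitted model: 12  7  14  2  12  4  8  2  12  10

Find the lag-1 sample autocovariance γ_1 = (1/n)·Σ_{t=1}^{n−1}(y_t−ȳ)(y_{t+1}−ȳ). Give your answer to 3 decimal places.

-10.119

Mean ȳ = (12 + 7 + 14 + 2 + 12 + 4 + 8 + 2 + 12 + 10)/10 = 8.3000
Σ_{t=1}^{9}(y_t−ȳ)(y_{t+1}−ȳ) = -101.1900
γ_1 = -101.1900 / 10 = -10.119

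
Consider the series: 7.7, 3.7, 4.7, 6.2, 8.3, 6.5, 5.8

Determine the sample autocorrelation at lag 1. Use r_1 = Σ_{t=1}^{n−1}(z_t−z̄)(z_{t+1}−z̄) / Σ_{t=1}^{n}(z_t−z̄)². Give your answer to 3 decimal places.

0.025

Mean z̄ = (7.7 + 3.7 + 4.7 + 6.2 + 8.3 + 6.5 + 5.8)/7 = 6.1286
Σ(z_t−z̄)(z_{t+1}−z̄) = (-3.8163) + (3.4694) + (-0.1020) + (0.1551) + (0.8065) + (-0.1220) = 0.3906
Denominator Σ(z_t−z̄)² = 15.3743
r_1 = 0.3906 / 15.3743 = 0.025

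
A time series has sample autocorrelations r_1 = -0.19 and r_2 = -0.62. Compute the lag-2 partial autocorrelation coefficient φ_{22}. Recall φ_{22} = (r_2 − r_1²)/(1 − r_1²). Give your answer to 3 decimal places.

φ_{22} = (r_2 − r_1²) / (1 − r_1²)
r_1² = (-0.19)² = 0.0361
Numerator = -0.62 − 0.0361 = -0.6561; denominator = 1 − 0.0361 = 0.9639
φ_{22} = -0.6561 / 0.9639 = -0.681

-0.681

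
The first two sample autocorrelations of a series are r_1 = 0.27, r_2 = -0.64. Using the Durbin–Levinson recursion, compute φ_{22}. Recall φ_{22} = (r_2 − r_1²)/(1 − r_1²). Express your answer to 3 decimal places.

-0.769

φ_{22} = (r_2 − r_1²) / (1 − r_1²)
r_1² = (0.27)² = 0.0729
Numerator = -0.64 − 0.0729 = -0.7129; denominator = 1 − 0.0729 = 0.9271
φ_{22} = -0.7129 / 0.9271 = -0.769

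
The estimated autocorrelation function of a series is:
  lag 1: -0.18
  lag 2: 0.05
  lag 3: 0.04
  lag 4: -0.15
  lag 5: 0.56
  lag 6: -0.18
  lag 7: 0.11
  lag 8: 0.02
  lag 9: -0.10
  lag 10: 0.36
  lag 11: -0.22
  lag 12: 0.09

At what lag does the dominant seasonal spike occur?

5

The largest autocorrelation is r_5 = 0.56, with a weaker echo at lag 10 (0.36); the remaining lags stay at or below 0.11.
The dominant spike at lag 5 indicates a seasonal period of 5.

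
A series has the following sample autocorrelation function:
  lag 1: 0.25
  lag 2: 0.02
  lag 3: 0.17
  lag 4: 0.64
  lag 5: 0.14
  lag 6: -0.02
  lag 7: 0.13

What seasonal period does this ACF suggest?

The largest autocorrelation is r_4 = 0.64; the remaining lags stay at or below 0.25. The elevated value at lag 1 (0.25), dropping to 0.02 at lag 2, reflects decaying short-term dependence rather than seasonality.
The dominant spike at lag 4 indicates a seasonal period of 4.

4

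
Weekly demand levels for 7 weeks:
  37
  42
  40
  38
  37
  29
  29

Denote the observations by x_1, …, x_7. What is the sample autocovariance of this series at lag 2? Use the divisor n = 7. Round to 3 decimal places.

-0.143

Mean x̄ = (37 + 42 + 40 + 38 + 37 + 29 + 29)/7 = 36.0000
Σ_{t=1}^{5}(x_t−x̄)(x_{t+2}−x̄) = -1.0000
γ_2 = -1.0000 / 7 = -0.143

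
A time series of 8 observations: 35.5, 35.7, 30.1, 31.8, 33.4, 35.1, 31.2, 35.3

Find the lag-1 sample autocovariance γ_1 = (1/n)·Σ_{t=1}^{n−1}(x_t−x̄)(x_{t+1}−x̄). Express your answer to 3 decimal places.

Mean x̄ = (35.5 + 35.7 + 30.1 + 31.8 + 33.4 + 35.1 + 31.2 + 35.3)/8 = 33.5125
Deviations: 1.9875, 2.1875, -3.4125, -1.7125, -0.1125, 1.5875, -2.3125, 1.7875
Σ_{t=1}^{7}(x_t−x̄)(x_{t+1}−x̄) = -5.0639
γ_1 = -5.0639 / 8 = -0.633

-0.633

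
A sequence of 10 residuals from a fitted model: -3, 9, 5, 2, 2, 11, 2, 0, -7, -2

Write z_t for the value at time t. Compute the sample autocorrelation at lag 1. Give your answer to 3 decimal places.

Mean z̄ = (-3 + 9 + 5 + 2 + 2 + 11 + 2 + 0 − 7 − 2)/10 = 1.9000
Numerator Σ_{t=1}^{9}(z_t−z̄)(z_{t+1}−z̄) = 40.7900
Denominator Σ(z_t−z̄)² = 264.9000
r_1 = 40.7900 / 264.9000 = 0.154

0.154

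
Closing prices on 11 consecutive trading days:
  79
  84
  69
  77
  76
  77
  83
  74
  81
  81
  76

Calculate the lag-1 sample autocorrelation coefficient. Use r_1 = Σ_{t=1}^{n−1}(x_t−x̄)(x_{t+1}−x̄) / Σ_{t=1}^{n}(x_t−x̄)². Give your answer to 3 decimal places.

-0.369

Mean x̄ = (79 + 84 + 69 + 77 + 76 + 77 + 83 + 74 + 81 + 81 + 76)/11 = 77.9091
Numerator Σ_{t=1}^{10}(x_t−x̄)(x_{t+1}−x̄) = -69.0083
Denominator Σ(x_t−x̄)² = 186.9091
r_1 = -69.0083 / 186.9091 = -0.369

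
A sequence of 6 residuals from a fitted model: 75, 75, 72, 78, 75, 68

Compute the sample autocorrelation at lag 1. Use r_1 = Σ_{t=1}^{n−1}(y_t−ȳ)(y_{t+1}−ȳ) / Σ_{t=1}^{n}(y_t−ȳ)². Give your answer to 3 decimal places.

Mean ȳ = (75 + 75 + 72 + 78 + 75 + 68)/6 = 73.8333
Deviations from mean: 1.1667, 1.1667, -1.8333, 4.1667, 1.1667, -5.8333
Σ(y_t−ȳ)(y_{t+1}−ȳ) = (1.3611) + (-2.1389) + (-7.6389) + (4.8611) + (-6.8056) = -10.3611
Denominator Σ(y_t−ȳ)² = 58.8333
r_1 = -10.3611 / 58.8333 = -0.176

-0.176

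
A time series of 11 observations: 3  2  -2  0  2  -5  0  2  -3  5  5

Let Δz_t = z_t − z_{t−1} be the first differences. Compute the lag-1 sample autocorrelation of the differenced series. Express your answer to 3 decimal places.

First differences Δz: -1, -4, 2, 2, -7, 5, 2, -5, 8, 0
Mean of differences = 0.2000
Numerator Σ(Δz_t−Δz̄)(Δz_{t+1}−Δz̄) = -89.6400
Denominator Σ(Δz_t−Δz̄)² = 191.6000
r_1(Δz) = -89.6400 / 191.6000 = -0.468

-0.468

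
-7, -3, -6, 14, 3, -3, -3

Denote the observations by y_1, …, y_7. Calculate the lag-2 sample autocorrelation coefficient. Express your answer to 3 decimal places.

Mean ȳ = (-7 − 3 − 6 + 14 + 3 − 3 − 3)/7 = -0.7143
Σ(y_t−ȳ)(y_{t+2}−ȳ) = (33.2245) + (-33.6327) + (-19.6327) + (-33.6327) + (-8.4898) = -62.1633
Denominator Σ(y_t−ȳ)² = 313.4286
r_2 = -62.1633 / 313.4286 = -0.198

-0.198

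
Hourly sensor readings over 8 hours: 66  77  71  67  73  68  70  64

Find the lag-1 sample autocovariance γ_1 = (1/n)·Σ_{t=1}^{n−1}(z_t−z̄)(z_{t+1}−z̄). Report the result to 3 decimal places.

Mean z̄ = (66 + 77 + 71 + 67 + 73 + 68 + 70 + 64)/8 = 69.5000
Σ_{t=1}^{7}(z_t−z̄)(z_{t+1}−z̄) = -36.2500
γ_1 = -36.2500 / 8 = -4.531

-4.531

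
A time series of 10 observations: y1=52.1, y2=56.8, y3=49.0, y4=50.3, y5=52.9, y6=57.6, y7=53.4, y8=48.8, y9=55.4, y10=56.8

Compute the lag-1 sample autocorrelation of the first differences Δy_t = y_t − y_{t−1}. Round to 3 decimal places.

-0.268

First differences Δy: 4.7, -7.8, 1.3, 2.6, 4.7, -4.2, -4.6, 6.6, 1.4
Mean of differences = 0.5222
Numerator Σ(Δy_t−Δȳ)(Δy_{t+1}−Δȳ) = -52.2816
Denominator Σ(Δy_t−Δȳ)² = 195.3356
r_1(Δy) = -52.2816 / 195.3356 = -0.268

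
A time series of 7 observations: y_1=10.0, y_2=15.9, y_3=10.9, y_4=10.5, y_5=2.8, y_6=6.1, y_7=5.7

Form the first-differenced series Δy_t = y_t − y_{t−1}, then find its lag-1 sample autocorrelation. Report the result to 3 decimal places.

First differences Δy: 5.9, -5.0, -0.4, -7.7, 3.3, -0.4
Mean of differences = -0.7167
Numerator Σ(Δy_t−Δȳ)(Δy_{t+1}−Δȳ) = -58.6869
Denominator Σ(Δy_t−Δȳ)² = 127.2283
r_1(Δy) = -58.6869 / 127.2283 = -0.461

-0.461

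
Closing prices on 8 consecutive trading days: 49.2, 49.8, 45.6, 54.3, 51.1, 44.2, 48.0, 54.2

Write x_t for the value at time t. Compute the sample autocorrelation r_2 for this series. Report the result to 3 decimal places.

Mean x̄ = (49.2 + 49.8 + 45.6 + 54.3 + 51.1 + 44.2 + 48.0 + 54.2)/8 = 49.5500
Deviations from mean: -0.3500, 0.2500, -3.9500, 4.7500, 1.5500, -5.3500, -1.5500, 4.6500
Σ(x_t−x̄)(x_{t+2}−x̄) = (1.3825) + (1.1875) + (-6.1225) + (-25.4125) + (-2.4025) + (-24.8775) = -56.2450
Denominator Σ(x_t−x̄)² = 93.4000
r_2 = -56.2450 / 93.4000 = -0.602

-0.602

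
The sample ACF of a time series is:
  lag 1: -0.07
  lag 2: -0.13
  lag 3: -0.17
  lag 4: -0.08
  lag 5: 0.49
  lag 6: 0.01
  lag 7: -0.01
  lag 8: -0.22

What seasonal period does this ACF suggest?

5

The largest autocorrelation is r_5 = 0.49; the remaining lags stay at or below 0.01.
The dominant spike at lag 5 indicates a seasonal period of 5.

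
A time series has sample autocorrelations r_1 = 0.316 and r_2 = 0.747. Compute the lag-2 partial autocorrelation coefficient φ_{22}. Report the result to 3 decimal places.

φ_{22} = (r_2 − r_1²) / (1 − r_1²)
r_1² = (0.316)² = 0.099856
Numerator = 0.747 − 0.0999 = 0.6471; denominator = 1 − 0.0999 = 0.9001
φ_{22} = 0.6471 / 0.9001 = 0.719

0.719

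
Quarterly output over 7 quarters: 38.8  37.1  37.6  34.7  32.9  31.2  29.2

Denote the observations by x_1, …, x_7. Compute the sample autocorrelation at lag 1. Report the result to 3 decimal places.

Mean x̄ = (38.8 + 37.1 + 37.6 + 34.7 + 32.9 + 31.2 + 29.2)/7 = 34.5000
Deviations from mean: 4.3000, 2.6000, 3.1000, 0.2000, -1.6000, -3.3000, -5.3000
Numerator Σ_{t=1}^{6}(x_t−x̄)(x_{t+1}−x̄) = 42.3100
Denominator Σ(x_t−x̄)² = 76.4400
r_1 = 42.3100 / 76.4400 = 0.554

0.554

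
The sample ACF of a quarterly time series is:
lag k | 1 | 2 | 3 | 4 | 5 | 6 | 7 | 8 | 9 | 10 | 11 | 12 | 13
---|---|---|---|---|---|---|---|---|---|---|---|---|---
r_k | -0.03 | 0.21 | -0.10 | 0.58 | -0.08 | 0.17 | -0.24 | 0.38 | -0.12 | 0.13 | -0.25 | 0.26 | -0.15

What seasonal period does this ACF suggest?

4

The largest autocorrelation is r_4 = 0.58, with weaker echoes at lags 8 (0.38) and 12 (0.26); the remaining lags stay at or below 0.21.
The dominant spike at lag 4 indicates a seasonal period of 4.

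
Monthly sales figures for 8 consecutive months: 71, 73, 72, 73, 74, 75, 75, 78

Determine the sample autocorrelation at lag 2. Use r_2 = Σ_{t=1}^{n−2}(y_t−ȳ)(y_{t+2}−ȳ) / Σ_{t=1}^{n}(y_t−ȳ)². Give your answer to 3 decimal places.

Mean ȳ = (71 + 73 + 72 + 73 + 74 + 75 + 75 + 78)/8 = 73.8750
Σ(y_t−ȳ)(y_{t+2}−ȳ) = (5.3906) + (0.7656) + (-0.2344) + (-0.9844) + (0.1406) + (4.6406) = 9.7188
Denominator Σ(y_t−ȳ)² = 32.8750
r_2 = 9.7188 / 32.8750 = 0.296

0.296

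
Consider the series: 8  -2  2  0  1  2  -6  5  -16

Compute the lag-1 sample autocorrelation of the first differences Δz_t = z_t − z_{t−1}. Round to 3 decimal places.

First differences Δz: -10, 4, -2, 1, 1, -8, 11, -21
Mean of differences = -3.0000
Numerator Σ(Δz_t−Δz̄)(Δz_{t+1}−Δz̄) = -364.0000
Denominator Σ(Δz_t−Δz̄)² = 676.0000
r_1(Δz) = -364.0000 / 676.0000 = -0.538

-0.538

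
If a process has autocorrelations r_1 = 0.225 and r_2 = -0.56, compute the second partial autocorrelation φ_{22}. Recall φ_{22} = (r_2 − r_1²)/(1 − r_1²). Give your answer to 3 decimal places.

φ_{22} = (r_2 − r_1²) / (1 − r_1²)
r_1² = (0.225)² = 0.050625
Numerator = -0.56 − 0.0506 = -0.6106; denominator = 1 − 0.0506 = 0.9494
φ_{22} = -0.6106 / 0.9494 = -0.643

-0.643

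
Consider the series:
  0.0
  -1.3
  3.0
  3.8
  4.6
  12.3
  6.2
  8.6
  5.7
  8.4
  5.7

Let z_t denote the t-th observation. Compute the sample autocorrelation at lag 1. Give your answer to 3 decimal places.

0.421

Mean z̄ = (0.0 − 1.3 + 3.0 + 3.8 + 4.6 + 12.3 + 6.2 + 8.6 + 5.7 + 8.4 + 5.7)/11 = 5.1818
Numerator Σ_{t=1}^{10}(z_t−z̄)(z_{t+1}−z̄) = 63.2415
Denominator Σ(z_t−z̄)² = 150.1564
r_1 = 63.2415 / 150.1564 = 0.421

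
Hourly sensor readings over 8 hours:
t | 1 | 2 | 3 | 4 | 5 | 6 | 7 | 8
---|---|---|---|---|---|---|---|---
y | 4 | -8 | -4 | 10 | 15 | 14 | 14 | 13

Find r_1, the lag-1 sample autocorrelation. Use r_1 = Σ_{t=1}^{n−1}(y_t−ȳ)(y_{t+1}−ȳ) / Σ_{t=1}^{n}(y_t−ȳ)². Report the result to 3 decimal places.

0.620

Mean ȳ = (4 − 8 − 4 + 10 + 15 + 14 + 14 + 13)/8 = 7.2500
Σ(y_t−ȳ)(y_{t+1}−ȳ) = (49.5625) + (171.5625) + (-30.9375) + (21.3125) + (52.3125) + (45.5625) + (38.8125) = 348.1875
Denominator Σ(y_t−ȳ)² = 561.5000
r_1 = 348.1875 / 561.5000 = 0.620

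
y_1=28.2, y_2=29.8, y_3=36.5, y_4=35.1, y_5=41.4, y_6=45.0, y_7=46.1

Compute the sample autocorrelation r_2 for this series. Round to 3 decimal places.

0.132

Mean ȳ = (28.2 + 29.8 + 36.5 + 35.1 + 41.4 + 45.0 + 46.1)/7 = 37.4429
Numerator Σ_{t=1}^{5}(y_t−ȳ)(y_{t+2}−ȳ) = 39.4420
Denominator Σ(y_t−ȳ)² = 297.9371
r_2 = 39.4420 / 297.9371 = 0.132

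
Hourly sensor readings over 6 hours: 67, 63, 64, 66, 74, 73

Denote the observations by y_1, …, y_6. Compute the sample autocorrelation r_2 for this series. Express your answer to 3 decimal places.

Mean ȳ = (67 + 63 + 64 + 66 + 74 + 73)/6 = 67.8333
Σ(y_t−ȳ)(y_{t+2}−ȳ) = (3.1944) + (8.8611) + (-23.6389) + (-9.4722) = -21.0556
Denominator Σ(y_t−ȳ)² = 106.8333
r_2 = -21.0556 / 106.8333 = -0.197

-0.197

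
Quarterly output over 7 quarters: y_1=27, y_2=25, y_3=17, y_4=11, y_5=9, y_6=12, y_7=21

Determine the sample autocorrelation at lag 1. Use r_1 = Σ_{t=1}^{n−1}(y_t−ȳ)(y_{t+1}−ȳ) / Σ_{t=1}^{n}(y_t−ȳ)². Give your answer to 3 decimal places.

Mean ȳ = (27 + 25 + 17 + 11 + 9 + 12 + 21)/7 = 17.4286
Deviations from mean: 9.5714, 7.5714, -0.4286, -6.4286, -8.4286, -5.4286, 3.5714
Σ(y_t−ȳ)(y_{t+1}−ȳ) = (72.4694) + (-3.2449) + (2.7551) + (54.1837) + (45.7551) + (-19.3878) = 152.5306
Denominator Σ(y_t−ȳ)² = 303.7143
r_1 = 152.5306 / 303.7143 = 0.502

0.502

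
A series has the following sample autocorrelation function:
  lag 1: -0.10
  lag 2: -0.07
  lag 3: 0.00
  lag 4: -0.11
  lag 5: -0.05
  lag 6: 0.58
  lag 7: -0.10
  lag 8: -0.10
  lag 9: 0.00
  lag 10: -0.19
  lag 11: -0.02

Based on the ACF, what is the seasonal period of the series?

6

The largest autocorrelation is r_6 = 0.58; the remaining lags stay at or below 0.00.
The dominant spike at lag 6 indicates a seasonal period of 6.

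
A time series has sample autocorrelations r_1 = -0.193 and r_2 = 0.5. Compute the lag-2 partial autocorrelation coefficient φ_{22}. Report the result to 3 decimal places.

0.481

φ_{22} = (r_2 − r_1²) / (1 − r_1²)
r_1² = (-0.193)² = 0.037249
Numerator = 0.5 − 0.0372 = 0.4628; denominator = 1 − 0.0372 = 0.9628
φ_{22} = 0.4628 / 0.9628 = 0.481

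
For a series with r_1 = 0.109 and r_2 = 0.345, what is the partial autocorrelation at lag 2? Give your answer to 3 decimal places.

0.337

φ_{22} = (r_2 − r_1²) / (1 − r_1²)
r_1² = (0.109)² = 0.011881
Numerator = 0.345 − 0.0119 = 0.3331; denominator = 1 − 0.0119 = 0.9881
φ_{22} = 0.3331 / 0.9881 = 0.337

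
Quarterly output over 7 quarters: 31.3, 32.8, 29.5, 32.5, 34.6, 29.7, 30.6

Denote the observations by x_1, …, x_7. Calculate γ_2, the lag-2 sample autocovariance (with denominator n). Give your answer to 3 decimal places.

-1.321

Mean x̄ = (31.3 + 32.8 + 29.5 + 32.5 + 34.6 + 29.7 + 30.6)/7 = 31.5714
Σ_{t=1}^{5}(x_t−x̄)(x_{t+2}−x̄) = -9.2502
γ_2 = -9.2502 / 7 = -1.321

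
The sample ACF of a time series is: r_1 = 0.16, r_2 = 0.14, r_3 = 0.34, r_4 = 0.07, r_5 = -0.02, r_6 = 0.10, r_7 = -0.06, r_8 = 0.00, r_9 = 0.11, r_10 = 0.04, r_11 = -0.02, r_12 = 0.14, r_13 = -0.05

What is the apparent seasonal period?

The largest autocorrelation is r_3 = 0.34; the remaining lags stay at or below 0.16.
The dominant spike at lag 3 indicates a seasonal period of 3.

3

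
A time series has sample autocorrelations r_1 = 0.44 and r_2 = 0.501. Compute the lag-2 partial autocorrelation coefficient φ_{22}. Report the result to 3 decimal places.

0.381

φ_{22} = (r_2 − r_1²) / (1 − r_1²)
r_1² = (0.44)² = 0.1936
Numerator = 0.501 − 0.1936 = 0.3074; denominator = 1 − 0.1936 = 0.8064
φ_{22} = 0.3074 / 0.8064 = 0.381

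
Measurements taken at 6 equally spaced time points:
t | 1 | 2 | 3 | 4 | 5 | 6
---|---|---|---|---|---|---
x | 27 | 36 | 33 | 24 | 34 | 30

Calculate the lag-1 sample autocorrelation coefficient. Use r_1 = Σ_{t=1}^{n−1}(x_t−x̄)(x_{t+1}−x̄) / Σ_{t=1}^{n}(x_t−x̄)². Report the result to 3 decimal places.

-0.456

Mean x̄ = (27 + 36 + 33 + 24 + 34 + 30)/6 = 30.6667
Σ(x_t−x̄)(x_{t+1}−x̄) = (-19.5556) + (12.4444) + (-15.5556) + (-22.2222) + (-2.2222) = -47.1111
Denominator Σ(x_t−x̄)² = 103.3333
r_1 = -47.1111 / 103.3333 = -0.456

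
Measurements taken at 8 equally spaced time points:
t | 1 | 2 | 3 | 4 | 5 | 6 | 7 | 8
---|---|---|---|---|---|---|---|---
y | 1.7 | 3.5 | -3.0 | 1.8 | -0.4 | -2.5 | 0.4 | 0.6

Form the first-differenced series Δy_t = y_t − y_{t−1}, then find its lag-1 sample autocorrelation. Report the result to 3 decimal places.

-0.638

First differences Δy: 1.8, -6.5, 4.8, -2.2, -2.1, 2.9, 0.2
Mean of differences = -0.1571
Numerator Σ(Δy_t−Δȳ)(Δy_{t+1}−Δȳ) = -54.8618
Denominator Σ(Δy_t−Δȳ)² = 86.0571
r_1(Δy) = -54.8618 / 86.0571 = -0.638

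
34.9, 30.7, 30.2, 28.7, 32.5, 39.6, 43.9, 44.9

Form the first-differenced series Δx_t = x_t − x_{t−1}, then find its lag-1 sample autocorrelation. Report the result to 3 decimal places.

First differences Δx: -4.2, -0.5, -1.5, 3.8, 7.1, 4.3, 1.0
Mean of differences = 1.4286
Numerator Σ(Δx_t−Δx̄)(Δx_{t+1}−Δx̄) = 38.0620
Denominator Σ(Δx_t−Δx̄)² = 90.1943
r_1(Δx) = 38.0620 / 90.1943 = 0.422

0.422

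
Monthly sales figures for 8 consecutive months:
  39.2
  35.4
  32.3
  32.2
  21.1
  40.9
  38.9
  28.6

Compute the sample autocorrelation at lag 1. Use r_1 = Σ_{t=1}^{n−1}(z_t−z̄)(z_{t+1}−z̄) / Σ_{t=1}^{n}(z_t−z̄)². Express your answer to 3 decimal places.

Mean z̄ = (39.2 + 35.4 + 32.3 + 32.2 + 21.1 + 40.9 + 38.9 + 28.6)/8 = 33.5750
Deviations from mean: 5.6250, 1.8250, -1.2750, -1.3750, -12.4750, 7.3250, 5.3250, -4.9750
Numerator Σ_{t=1}^{7}(z_t−z̄)(z_{t+1}−z̄) = -52.0206
Denominator Σ(z_t−z̄)² = 300.8750
r_1 = -52.0206 / 300.8750 = -0.173

-0.173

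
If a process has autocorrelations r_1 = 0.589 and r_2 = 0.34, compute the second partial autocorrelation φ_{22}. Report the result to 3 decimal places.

-0.011

φ_{22} = (r_2 − r_1²) / (1 − r_1²)
r_1² = (0.589)² = 0.346921
Numerator = 0.34 − 0.3469 = -0.0069; denominator = 1 − 0.3469 = 0.6531
φ_{22} = -0.0069 / 0.6531 = -0.011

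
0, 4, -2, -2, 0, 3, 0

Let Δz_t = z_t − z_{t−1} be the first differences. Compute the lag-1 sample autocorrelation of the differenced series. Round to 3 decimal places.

-0.365

First differences Δz: 4, -6, 0, 2, 3, -3
Mean of differences = 0.0000
Numerator Σ(Δz_t−Δz̄)(Δz_{t+1}−Δz̄) = -27.0000
Denominator Σ(Δz_t−Δz̄)² = 74.0000
r_1(Δz) = -27.0000 / 74.0000 = -0.365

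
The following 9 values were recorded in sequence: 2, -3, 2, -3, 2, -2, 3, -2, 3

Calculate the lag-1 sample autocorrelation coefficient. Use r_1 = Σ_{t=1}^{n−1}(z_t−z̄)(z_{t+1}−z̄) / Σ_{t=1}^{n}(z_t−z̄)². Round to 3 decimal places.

Mean z̄ = (2 − 3 + 2 − 3 + 2 − 2 + 3 − 2 + 3)/9 = 0.2222
Numerator Σ_{t=1}^{8}(z_t−z̄)(z_{t+1}−z̄) = -45.3827
Denominator Σ(z_t−z̄)² = 55.5556
r_1 = -45.3827 / 55.5556 = -0.817

-0.817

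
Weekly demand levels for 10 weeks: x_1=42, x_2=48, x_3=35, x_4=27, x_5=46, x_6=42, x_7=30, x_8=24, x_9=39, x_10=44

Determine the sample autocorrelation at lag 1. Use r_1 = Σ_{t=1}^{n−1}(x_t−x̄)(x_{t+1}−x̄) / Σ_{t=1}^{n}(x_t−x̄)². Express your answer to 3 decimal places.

0.088

Mean x̄ = (42 + 48 + 35 + 27 + 46 + 42 + 30 + 24 + 39 + 44)/10 = 37.7000
Numerator Σ_{t=1}^{9}(x_t−x̄)(x_{t+1}−x̄) = 55.0100
Denominator Σ(x_t−x̄)² = 622.1000
r_1 = 55.0100 / 622.1000 = 0.088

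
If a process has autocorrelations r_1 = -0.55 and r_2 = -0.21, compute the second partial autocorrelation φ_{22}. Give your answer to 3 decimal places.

-0.735

φ_{22} = (r_2 − r_1²) / (1 − r_1²)
r_1² = (-0.55)² = 0.3025
Numerator = -0.21 − 0.3025 = -0.5125; denominator = 1 − 0.3025 = 0.6975
φ_{22} = -0.5125 / 0.6975 = -0.735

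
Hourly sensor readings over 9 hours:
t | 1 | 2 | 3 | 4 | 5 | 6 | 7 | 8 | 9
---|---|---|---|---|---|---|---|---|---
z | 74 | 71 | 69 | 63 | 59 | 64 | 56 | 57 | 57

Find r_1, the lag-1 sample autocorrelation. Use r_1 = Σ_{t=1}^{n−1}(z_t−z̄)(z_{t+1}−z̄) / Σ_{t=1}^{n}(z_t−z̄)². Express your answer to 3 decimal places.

0.569

Mean z̄ = (74 + 71 + 69 + 63 + 59 + 64 + 56 + 57 + 57)/9 = 63.3333
Numerator Σ_{t=1}^{8}(z_t−z̄)(z_{t+1}−z̄) = 203.5556
Denominator Σ(z_t−z̄)² = 358.0000
r_1 = 203.5556 / 358.0000 = 0.569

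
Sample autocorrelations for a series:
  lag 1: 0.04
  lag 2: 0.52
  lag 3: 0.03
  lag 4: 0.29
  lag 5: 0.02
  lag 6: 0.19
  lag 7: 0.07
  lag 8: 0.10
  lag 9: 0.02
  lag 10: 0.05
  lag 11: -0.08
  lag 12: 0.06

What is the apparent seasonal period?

2

The largest autocorrelation is r_2 = 0.52, with weaker echoes at lags 4 (0.29) and 6 (0.19); the remaining lags stay at or below 0.10.
The dominant spike at lag 2 indicates a seasonal period of 2.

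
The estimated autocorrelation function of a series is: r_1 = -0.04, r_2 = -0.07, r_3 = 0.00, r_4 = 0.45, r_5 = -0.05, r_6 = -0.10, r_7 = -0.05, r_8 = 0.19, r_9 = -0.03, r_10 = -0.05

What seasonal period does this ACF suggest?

4

The largest autocorrelation is r_4 = 0.45, with a weaker echo at lag 8 (0.19); the remaining lags stay at or below 0.00.
The dominant spike at lag 4 indicates a seasonal period of 4.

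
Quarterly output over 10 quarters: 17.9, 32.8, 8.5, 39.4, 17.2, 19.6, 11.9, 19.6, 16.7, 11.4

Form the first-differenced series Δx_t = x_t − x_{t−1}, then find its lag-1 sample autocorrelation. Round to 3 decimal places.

-0.807

First differences Δx: 14.9, -24.3, 30.9, -22.2, 2.4, -7.7, 7.7, -2.9, -5.3
Mean of differences = -0.7222
Numerator Σ(Δx_t−Δx̄)(Δx_{t+1}−Δx̄) = -1949.0794
Denominator Σ(Δx_t−Δx̄)² = 2416.2956
r_1(Δx) = -1949.0794 / 2416.2956 = -0.807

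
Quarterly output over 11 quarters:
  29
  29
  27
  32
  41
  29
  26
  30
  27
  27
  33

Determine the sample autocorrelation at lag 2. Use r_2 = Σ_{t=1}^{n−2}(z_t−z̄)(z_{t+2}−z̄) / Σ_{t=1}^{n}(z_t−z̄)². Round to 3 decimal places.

-0.417

Mean z̄ = (29 + 29 + 27 + 32 + 41 + 29 + 26 + 30 + 27 + 27 + 33)/11 = 30.0000
Numerator Σ_{t=1}^{9}(z_t−z̄)(z_{t+2}−z̄) = -75.0000
Denominator Σ(z_t−z̄)² = 180.0000
r_2 = -75.0000 / 180.0000 = -0.417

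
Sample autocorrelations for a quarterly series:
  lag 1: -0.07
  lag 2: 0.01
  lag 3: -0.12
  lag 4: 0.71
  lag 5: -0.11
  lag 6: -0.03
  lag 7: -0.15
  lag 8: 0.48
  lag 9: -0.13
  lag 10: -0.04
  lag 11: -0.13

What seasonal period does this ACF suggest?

The largest autocorrelation is r_4 = 0.71, with a weaker echo at lag 8 (0.48); the remaining lags stay at or below 0.01.
The dominant spike at lag 4 indicates a seasonal period of 4.

4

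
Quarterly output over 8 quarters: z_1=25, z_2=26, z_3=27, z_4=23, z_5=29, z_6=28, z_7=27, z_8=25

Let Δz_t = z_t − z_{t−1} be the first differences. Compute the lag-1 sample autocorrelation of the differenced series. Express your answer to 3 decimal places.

First differences Δz: 1, 1, -4, 6, -1, -1, -2
Mean of differences = 0.0000
Numerator Σ(Δz_t−Δz̄)(Δz_{t+1}−Δz̄) = -30.0000
Denominator Σ(Δz_t−Δz̄)² = 60.0000
r_1(Δz) = -30.0000 / 60.0000 = -0.500

-0.500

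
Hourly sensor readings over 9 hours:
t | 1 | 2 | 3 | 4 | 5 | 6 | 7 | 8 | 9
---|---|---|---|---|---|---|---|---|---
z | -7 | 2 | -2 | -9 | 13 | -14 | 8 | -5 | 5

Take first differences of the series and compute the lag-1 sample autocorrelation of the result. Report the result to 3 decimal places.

-0.839

First differences Δz: 9, -4, -7, 22, -27, 22, -13, 10
Mean of differences = 1.5000
Numerator Σ(Δz_t−Δz̄)(Δz_{t+1}−Δz̄) = -1757.7500
Denominator Σ(Δz_t−Δz̄)² = 2094.0000
r_1(Δz) = -1757.7500 / 2094.0000 = -0.839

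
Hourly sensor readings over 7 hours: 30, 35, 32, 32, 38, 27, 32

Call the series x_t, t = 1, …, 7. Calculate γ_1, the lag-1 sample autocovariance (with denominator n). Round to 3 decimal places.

Mean x̄ = (30 + 35 + 32 + 32 + 38 + 27 + 32)/7 = 32.2857
Deviations: -2.2857, 2.7143, -0.2857, -0.2857, 5.7143, -5.2857, -0.2857
Σ_{t=1}^{6}(x_t−x̄)(x_{t+1}−x̄) = -37.2245
γ_1 = -37.2245 / 7 = -5.318

-5.318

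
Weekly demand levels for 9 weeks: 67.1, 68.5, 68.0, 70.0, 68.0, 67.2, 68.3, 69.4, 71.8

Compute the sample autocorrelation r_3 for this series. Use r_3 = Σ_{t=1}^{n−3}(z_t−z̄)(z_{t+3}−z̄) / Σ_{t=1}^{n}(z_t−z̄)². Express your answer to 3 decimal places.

-0.368

Mean z̄ = (67.1 + 68.5 + 68.0 + 70.0 + 68.0 + 67.2 + 68.3 + 69.4 + 71.8)/9 = 68.7000
Σ(z_t−z̄)(z_{t+3}−z̄) = (-2.0800) + (0.1400) + (1.0500) + (-0.5200) + (-0.4900) + (-4.6500) = -6.5500
Denominator Σ(z_t−z̄)² = 17.7800
r_3 = -6.5500 / 17.7800 = -0.368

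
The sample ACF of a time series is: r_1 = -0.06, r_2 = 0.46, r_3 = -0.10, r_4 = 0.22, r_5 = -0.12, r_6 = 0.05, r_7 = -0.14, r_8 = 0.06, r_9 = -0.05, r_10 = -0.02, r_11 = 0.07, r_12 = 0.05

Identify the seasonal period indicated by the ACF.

2

The largest autocorrelation is r_2 = 0.46, with a weaker echo at lag 4 (0.22); the remaining lags stay at or below 0.07.
The dominant spike at lag 2 indicates a seasonal period of 2.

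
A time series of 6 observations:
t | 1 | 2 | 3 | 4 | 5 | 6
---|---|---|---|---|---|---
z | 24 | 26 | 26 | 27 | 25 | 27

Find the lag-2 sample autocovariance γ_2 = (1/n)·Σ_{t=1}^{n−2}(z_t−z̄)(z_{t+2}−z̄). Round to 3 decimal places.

Mean z̄ = (24 + 26 + 26 + 27 + 25 + 27)/6 = 25.8333
Deviations: -1.8333, 0.1667, 0.1667, 1.1667, -0.8333, 1.1667
Σ_{t=1}^{4}(z_t−z̄)(z_{t+2}−z̄) = 1.1111
γ_2 = 1.1111 / 6 = 0.185

0.185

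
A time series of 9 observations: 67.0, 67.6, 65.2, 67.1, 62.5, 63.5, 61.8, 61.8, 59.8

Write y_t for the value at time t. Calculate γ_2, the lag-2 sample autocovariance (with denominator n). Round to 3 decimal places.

2.783

Mean ȳ = (67.0 + 67.6 + 65.2 + 67.1 + 62.5 + 63.5 + 61.8 + 61.8 + 59.8)/9 = 64.0333
Σ_{t=1}^{7}(y_t−ȳ)(y_{t+2}−ȳ) = 25.0444
γ_2 = 25.0444 / 9 = 2.783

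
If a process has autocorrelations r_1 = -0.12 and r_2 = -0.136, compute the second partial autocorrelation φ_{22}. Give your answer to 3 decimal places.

φ_{22} = (r_2 − r_1²) / (1 − r_1²)
r_1² = (-0.12)² = 0.0144
Numerator = -0.136 − 0.0144 = -0.1504; denominator = 1 − 0.0144 = 0.9856
φ_{22} = -0.1504 / 0.9856 = -0.153

-0.153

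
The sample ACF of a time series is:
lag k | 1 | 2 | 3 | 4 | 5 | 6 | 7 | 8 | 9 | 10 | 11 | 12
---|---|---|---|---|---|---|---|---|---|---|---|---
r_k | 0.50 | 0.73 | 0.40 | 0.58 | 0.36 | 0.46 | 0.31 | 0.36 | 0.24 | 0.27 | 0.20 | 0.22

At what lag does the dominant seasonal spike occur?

The largest autocorrelation is r_2 = 0.73, with a weaker echo at lag 4 (0.58); the remaining lags stay at or below 0.50.
The dominant spike at lag 2 indicates a seasonal period of 2.

2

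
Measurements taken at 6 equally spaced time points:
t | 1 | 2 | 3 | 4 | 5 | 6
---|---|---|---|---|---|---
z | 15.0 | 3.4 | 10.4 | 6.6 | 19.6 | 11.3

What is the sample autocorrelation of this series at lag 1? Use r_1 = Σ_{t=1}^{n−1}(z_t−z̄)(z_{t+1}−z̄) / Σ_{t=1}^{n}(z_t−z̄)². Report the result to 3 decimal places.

-0.348

Mean z̄ = (15.0 + 3.4 + 10.4 + 6.6 + 19.6 + 11.3)/6 = 11.0500
Deviations from mean: 3.9500, -7.6500, -0.6500, -4.4500, 8.5500, 0.2500
Numerator Σ_{t=1}^{5}(z_t−z̄)(z_{t+1}−z̄) = -58.2625
Denominator Σ(z_t−z̄)² = 167.5150
r_1 = -58.2625 / 167.5150 = -0.348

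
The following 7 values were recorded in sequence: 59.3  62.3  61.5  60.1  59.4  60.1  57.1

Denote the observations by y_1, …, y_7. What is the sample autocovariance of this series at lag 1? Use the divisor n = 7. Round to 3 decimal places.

0.239

Mean ȳ = (59.3 + 62.3 + 61.5 + 60.1 + 59.4 + 60.1 + 57.1)/7 = 59.9714
Deviations: -0.6714, 2.3286, 1.5286, 0.1286, -0.5714, 0.1286, -2.8714
Σ_{t=1}^{6}(y_t−ȳ)(y_{t+1}−ȳ) = 1.6763
γ_1 = 1.6763 / 7 = 0.239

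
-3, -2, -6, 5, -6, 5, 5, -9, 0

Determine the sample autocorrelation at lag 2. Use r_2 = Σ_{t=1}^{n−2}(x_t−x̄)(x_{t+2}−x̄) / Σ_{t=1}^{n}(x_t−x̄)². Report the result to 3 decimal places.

Mean x̄ = (-3 − 2 − 6 + 5 − 6 + 5 + 5 − 9 + 0)/9 = -1.2222
Σ(x_t−x̄)(x_{t+2}−x̄) = (8.4938) + (-4.8395) + (22.8272) + (38.7160) + (-29.7284) + (-48.3951) + (7.6049) = -5.3210
Denominator Σ(x_t−x̄)² = 227.5556
r_2 = -5.3210 / 227.5556 = -0.023

-0.023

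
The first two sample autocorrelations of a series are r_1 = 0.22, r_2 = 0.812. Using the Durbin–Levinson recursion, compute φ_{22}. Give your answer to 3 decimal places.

φ_{22} = (r_2 − r_1²) / (1 − r_1²)
r_1² = (0.22)² = 0.0484
Numerator = 0.812 − 0.0484 = 0.7636; denominator = 1 − 0.0484 = 0.9516
φ_{22} = 0.7636 / 0.9516 = 0.802

0.802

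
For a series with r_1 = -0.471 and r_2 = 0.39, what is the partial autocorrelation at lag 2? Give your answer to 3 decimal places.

φ_{22} = (r_2 − r_1²) / (1 − r_1²)
r_1² = (-0.471)² = 0.221841
Numerator = 0.39 − 0.2218 = 0.1682; denominator = 1 − 0.2218 = 0.7782
φ_{22} = 0.1682 / 0.7782 = 0.216

0.216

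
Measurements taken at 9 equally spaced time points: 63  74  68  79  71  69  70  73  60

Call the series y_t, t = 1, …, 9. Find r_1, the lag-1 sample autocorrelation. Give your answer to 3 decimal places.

Mean ȳ = (63 + 74 + 68 + 79 + 71 + 69 + 70 + 73 + 60)/9 = 69.6667
Numerator Σ_{t=1}^{8}(y_t−ȳ)(y_{t+1}−ȳ) = -71.4444
Denominator Σ(y_t−ȳ)² = 260.0000
r_1 = -71.4444 / 260.0000 = -0.275

-0.275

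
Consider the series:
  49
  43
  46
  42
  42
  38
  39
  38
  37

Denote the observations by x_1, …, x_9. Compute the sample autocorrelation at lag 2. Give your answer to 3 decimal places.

0.440

Mean x̄ = (49 + 43 + 46 + 42 + 42 + 38 + 39 + 38 + 37)/9 = 41.5556
Numerator Σ_{t=1}^{7}(x_t−x̄)(x_{t+2}−x̄) = 57.2716
Denominator Σ(x_t−x̄)² = 130.2222
r_2 = 57.2716 / 130.2222 = 0.440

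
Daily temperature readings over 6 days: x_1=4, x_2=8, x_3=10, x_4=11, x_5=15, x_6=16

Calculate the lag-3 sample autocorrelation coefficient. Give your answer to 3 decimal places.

Mean x̄ = (4 + 8 + 10 + 11 + 15 + 16)/6 = 10.6667
Numerator Σ_{t=1}^{3}(x_t−x̄)(x_{t+3}−x̄) = -17.3333
Denominator Σ(x_t−x̄)² = 99.3333
r_3 = -17.3333 / 99.3333 = -0.174

-0.174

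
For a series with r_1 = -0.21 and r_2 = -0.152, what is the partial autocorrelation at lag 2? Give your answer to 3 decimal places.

-0.205

φ_{22} = (r_2 − r_1²) / (1 − r_1²)
r_1² = (-0.21)² = 0.0441
Numerator = -0.152 − 0.0441 = -0.1961; denominator = 1 − 0.0441 = 0.9559
φ_{22} = -0.1961 / 0.9559 = -0.205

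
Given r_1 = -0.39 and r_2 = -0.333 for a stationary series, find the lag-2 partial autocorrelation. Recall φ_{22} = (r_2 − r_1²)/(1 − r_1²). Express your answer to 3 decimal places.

φ_{22} = (r_2 − r_1²) / (1 − r_1²)
r_1² = (-0.39)² = 0.1521
Numerator = -0.333 − 0.1521 = -0.4851; denominator = 1 − 0.1521 = 0.8479
φ_{22} = -0.4851 / 0.8479 = -0.572

-0.572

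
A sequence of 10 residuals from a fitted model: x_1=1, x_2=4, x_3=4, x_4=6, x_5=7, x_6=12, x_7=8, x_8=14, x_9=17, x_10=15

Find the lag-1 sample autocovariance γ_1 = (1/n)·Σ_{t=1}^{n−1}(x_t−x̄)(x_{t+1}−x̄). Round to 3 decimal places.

Mean x̄ = (1 + 4 + 4 + 6 + 7 + 12 + 8 + 14 + 17 + 15)/10 = 8.8000
Σ_{t=1}^{9}(x_t−x̄)(x_{t+1}−x̄) = 159.9600
γ_1 = 159.9600 / 10 = 15.996

15.996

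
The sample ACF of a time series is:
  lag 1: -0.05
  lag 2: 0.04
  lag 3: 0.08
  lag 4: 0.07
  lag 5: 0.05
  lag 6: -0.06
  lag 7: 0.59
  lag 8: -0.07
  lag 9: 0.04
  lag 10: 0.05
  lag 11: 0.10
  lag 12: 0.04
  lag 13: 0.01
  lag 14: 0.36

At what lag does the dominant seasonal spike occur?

The largest autocorrelation is r_7 = 0.59, with a weaker echo at lag 14 (0.36); the remaining lags stay at or below 0.10.
The dominant spike at lag 7 indicates a seasonal period of 7.

7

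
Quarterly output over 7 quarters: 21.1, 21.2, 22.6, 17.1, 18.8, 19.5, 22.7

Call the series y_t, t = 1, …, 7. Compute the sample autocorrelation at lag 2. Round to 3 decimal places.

-0.206

Mean ȳ = (21.1 + 21.2 + 22.6 + 17.1 + 18.8 + 19.5 + 22.7)/7 = 20.4286
Σ(y_t−ȳ)(y_{t+2}−ȳ) = (1.4580) + (-2.5678) + (-3.5363) + (3.0908) + (-3.6992) = -5.2545
Denominator Σ(y_t−ȳ)² = 25.5143
r_2 = -5.2545 / 25.5143 = -0.206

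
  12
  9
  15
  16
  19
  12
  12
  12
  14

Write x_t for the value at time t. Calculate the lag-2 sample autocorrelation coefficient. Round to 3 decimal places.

-0.226

Mean x̄ = (12 + 9 + 15 + 16 + 19 + 12 + 12 + 12 + 14)/9 = 13.4444
Σ(x_t−x̄)(x_{t+2}−x̄) = (-2.2469) + (-11.3580) + (8.6420) + (-3.6914) + (-8.0247) + (2.0864) + (-0.8025) = -15.3951
Denominator Σ(x_t−x̄)² = 68.2222
r_2 = -15.3951 / 68.2222 = -0.226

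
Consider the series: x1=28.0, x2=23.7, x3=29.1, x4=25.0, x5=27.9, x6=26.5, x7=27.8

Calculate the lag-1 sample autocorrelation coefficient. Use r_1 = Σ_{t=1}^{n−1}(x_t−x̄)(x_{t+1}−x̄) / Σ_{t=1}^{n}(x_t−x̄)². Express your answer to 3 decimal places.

-0.801

Mean x̄ = (28.0 + 23.7 + 29.1 + 25.0 + 27.9 + 26.5 + 27.8)/7 = 26.8571
Σ(x_t−x̄)(x_{t+1}−x̄) = (-3.6082) + (-7.0810) + (-4.1653) + (-1.9367) + (-0.3724) + (-0.3367) = -17.5004
Denominator Σ(x_t−x̄)² = 21.8571
r_1 = -17.5004 / 21.8571 = -0.801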